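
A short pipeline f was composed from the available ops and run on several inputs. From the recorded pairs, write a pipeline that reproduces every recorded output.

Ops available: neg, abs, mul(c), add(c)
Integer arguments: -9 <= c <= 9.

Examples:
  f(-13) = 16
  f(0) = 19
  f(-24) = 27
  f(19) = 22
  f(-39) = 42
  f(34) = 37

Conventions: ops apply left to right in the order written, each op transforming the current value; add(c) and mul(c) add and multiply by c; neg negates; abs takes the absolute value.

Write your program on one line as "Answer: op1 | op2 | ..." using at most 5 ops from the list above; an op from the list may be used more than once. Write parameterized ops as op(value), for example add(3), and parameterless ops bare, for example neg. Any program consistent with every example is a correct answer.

abs | add(-8) | abs | add(7) | add(4)

Check, running the answer program on each example:
  -13 -> 13 -> 5 -> 5 -> 12 -> 16
  0 -> 0 -> -8 -> 8 -> 15 -> 19
  -24 -> 24 -> 16 -> 16 -> 23 -> 27
  19 -> 19 -> 11 -> 11 -> 18 -> 22
  -39 -> 39 -> 31 -> 31 -> 38 -> 42
  34 -> 34 -> 26 -> 26 -> 33 -> 37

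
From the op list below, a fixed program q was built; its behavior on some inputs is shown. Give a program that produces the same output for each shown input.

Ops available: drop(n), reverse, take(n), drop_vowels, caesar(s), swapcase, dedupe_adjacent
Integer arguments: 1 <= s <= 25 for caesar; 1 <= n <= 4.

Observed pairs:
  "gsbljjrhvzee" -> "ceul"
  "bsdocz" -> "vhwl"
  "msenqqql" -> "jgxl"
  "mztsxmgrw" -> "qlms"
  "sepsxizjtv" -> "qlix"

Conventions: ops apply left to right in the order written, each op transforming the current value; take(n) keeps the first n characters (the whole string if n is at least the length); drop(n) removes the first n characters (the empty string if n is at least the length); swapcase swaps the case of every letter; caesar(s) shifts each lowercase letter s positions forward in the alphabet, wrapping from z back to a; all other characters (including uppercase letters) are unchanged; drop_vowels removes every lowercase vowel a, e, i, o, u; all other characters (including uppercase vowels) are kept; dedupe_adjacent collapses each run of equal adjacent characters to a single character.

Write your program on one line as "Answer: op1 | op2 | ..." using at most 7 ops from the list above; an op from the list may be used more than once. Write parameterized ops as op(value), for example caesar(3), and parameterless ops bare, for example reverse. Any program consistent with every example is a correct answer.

drop(1) | take(4) | caesar(14) | caesar(7) | reverse | caesar(24)

Check, running the answer program on each example:
  "gsbljjrhvzee" -> "sbljjrhvzee" -> "sblj" -> "gpzx" -> "nwge" -> "egwn" -> "ceul"
  "bsdocz" -> "sdocz" -> "sdoc" -> "grcq" -> "nyjx" -> "xjyn" -> "vhwl"
  "msenqqql" -> "senqqql" -> "senq" -> "gsbe" -> "nzil" -> "lizn" -> "jgxl"
  "mztsxmgrw" -> "ztsxmgrw" -> "ztsx" -> "nhgl" -> "uons" -> "snou" -> "qlms"
  "sepsxizjtv" -> "epsxizjtv" -> "epsx" -> "sdgl" -> "zkns" -> "snkz" -> "qlix"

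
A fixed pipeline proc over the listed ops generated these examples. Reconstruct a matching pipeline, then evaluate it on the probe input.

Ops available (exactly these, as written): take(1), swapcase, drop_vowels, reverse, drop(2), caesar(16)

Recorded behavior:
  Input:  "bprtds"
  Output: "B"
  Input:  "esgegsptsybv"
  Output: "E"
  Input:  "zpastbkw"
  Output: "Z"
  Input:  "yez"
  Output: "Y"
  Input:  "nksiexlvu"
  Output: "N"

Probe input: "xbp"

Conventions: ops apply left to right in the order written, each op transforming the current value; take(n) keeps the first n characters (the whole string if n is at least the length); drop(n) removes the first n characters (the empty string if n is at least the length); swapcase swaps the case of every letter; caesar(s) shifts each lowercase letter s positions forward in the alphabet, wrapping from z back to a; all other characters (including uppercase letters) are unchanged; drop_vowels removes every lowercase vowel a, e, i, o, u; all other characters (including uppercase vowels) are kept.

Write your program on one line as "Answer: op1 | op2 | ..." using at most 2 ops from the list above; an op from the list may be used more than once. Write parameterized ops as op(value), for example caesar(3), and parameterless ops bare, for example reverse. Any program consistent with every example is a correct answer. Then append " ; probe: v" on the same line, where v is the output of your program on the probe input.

take(1) | swapcase ; probe: "X"

Check, running the answer program on each example:
  "bprtds" -> "b" -> "B"
  "esgegsptsybv" -> "e" -> "E"
  "zpastbkw" -> "z" -> "Z"
  "yez" -> "y" -> "Y"
  "nksiexlvu" -> "n" -> "N"
  probe: "xbp" -> "x" -> "X"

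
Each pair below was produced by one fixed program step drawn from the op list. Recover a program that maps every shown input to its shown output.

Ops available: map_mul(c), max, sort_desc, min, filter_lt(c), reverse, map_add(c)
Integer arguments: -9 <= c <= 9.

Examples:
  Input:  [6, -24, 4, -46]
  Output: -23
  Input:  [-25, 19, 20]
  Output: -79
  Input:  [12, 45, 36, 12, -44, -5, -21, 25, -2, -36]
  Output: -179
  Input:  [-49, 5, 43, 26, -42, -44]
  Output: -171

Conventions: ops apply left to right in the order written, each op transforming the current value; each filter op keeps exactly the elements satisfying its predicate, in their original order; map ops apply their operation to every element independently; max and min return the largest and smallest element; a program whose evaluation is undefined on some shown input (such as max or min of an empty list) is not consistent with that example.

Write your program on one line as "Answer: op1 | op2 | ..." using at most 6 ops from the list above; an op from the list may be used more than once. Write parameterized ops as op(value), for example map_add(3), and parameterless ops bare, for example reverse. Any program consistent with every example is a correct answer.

sort_desc | map_mul(-4) | sort_desc | map_add(1) | min

Check, running the answer program on each example:
  [6, -24, 4, -46] -> [6, 4, -24, -46] -> [-24, -16, 96, 184] -> [184, 96, -16, -24] -> [185, 97, -15, -23] -> -23
  [-25, 19, 20] -> [20, 19, -25] -> [-80, -76, 100] -> [100, -76, -80] -> [101, -75, -79] -> -79
  [12, 45, 36, 12, -44, -5, -21, 25, -2, -36] -> [45, 36, 25, 12, 12, -2, -5, -21, -36, -44] -> [-180, -144, -100, -48, -48, 8, 20, 84, 144, 176] -> [176, 144, 84, 20, 8, -48, -48, -100, -144, -180] -> [177, 145, 85, 21, 9, -47, -47, -99, -143, -179] -> -179
  [-49, 5, 43, 26, -42, -44] -> [43, 26, 5, -42, -44, -49] -> [-172, -104, -20, 168, 176, 196] -> [196, 176, 168, -20, -104, -172] -> [197, 177, 169, -19, -103, -171] -> -171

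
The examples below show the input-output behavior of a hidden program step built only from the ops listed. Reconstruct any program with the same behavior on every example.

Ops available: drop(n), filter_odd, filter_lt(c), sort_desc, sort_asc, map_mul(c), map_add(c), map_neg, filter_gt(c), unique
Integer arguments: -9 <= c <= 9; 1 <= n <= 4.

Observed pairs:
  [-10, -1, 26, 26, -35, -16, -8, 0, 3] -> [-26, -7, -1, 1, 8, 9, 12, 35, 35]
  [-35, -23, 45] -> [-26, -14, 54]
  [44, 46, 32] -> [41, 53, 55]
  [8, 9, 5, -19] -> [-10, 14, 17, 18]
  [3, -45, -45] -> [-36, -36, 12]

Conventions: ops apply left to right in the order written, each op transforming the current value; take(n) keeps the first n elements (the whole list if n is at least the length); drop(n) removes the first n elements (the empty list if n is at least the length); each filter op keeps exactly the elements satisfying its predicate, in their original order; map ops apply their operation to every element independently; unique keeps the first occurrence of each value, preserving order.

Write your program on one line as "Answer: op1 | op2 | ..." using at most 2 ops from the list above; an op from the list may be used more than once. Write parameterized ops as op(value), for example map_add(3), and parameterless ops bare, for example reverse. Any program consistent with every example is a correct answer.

sort_asc | map_add(9)

Check, running the answer program on each example:
  [-10, -1, 26, 26, -35, -16, -8, 0, 3] -> [-35, -16, -10, -8, -1, 0, 3, 26, 26] -> [-26, -7, -1, 1, 8, 9, 12, 35, 35]
  [-35, -23, 45] -> [-35, -23, 45] -> [-26, -14, 54]
  [44, 46, 32] -> [32, 44, 46] -> [41, 53, 55]
  [8, 9, 5, -19] -> [-19, 5, 8, 9] -> [-10, 14, 17, 18]
  [3, -45, -45] -> [-45, -45, 3] -> [-36, -36, 12]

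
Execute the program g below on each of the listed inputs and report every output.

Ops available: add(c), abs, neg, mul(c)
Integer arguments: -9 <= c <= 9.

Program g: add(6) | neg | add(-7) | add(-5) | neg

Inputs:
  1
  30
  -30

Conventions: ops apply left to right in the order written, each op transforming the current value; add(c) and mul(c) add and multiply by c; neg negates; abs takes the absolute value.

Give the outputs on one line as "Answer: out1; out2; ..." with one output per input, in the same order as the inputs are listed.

Execution, op by op:
  1 -> 7 -> -7 -> -14 -> -19 -> 19
  30 -> 36 -> -36 -> -43 -> -48 -> 48
  -30 -> -24 -> 24 -> 17 -> 12 -> -12

19; 48; -12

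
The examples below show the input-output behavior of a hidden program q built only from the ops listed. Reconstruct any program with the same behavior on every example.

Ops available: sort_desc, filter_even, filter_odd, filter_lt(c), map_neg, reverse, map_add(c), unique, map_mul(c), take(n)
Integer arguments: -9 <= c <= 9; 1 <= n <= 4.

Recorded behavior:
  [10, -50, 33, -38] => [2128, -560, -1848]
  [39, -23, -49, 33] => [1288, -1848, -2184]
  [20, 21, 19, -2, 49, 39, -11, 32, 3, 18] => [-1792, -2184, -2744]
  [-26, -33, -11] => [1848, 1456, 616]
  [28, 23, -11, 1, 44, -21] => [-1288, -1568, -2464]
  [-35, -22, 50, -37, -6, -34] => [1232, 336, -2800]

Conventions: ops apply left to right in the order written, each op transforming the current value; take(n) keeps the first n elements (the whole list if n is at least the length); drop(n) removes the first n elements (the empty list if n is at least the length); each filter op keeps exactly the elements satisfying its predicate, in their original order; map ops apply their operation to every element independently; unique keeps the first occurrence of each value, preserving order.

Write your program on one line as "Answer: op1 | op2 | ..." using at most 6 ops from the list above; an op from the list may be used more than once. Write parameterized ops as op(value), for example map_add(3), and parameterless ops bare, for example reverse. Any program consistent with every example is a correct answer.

sort_desc | map_mul(-7) | map_neg | take(3) | reverse | map_mul(-8)

Check, running the answer program on each example:
  [10, -50, 33, -38] -> [33, 10, -38, -50] -> [-231, -70, 266, 350] -> [231, 70, -266, -350] -> [231, 70, -266] -> [-266, 70, 231] -> [2128, -560, -1848]
  [39, -23, -49, 33] -> [39, 33, -23, -49] -> [-273, -231, 161, 343] -> [273, 231, -161, -343] -> [273, 231, -161] -> [-161, 231, 273] -> [1288, -1848, -2184]
  [20, 21, 19, -2, 49, 39, -11, 32, 3, 18] -> [49, 39, 32, 21, 20, 19, 18, 3, -2, -11] -> [-343, -273, -224, -147, -140, -133, -126, -21, 14, 77] -> [343, 273, 224, 147, 140, 133, 126, 21, -14, -77] -> [343, 273, 224] -> [224, 273, 343] -> [-1792, -2184, -2744]
  [-26, -33, -11] -> [-11, -26, -33] -> [77, 182, 231] -> [-77, -182, -231] -> [-77, -182, -231] -> [-231, -182, -77] -> [1848, 1456, 616]
  [28, 23, -11, 1, 44, -21] -> [44, 28, 23, 1, -11, -21] -> [-308, -196, -161, -7, 77, 147] -> [308, 196, 161, 7, -77, -147] -> [308, 196, 161] -> [161, 196, 308] -> [-1288, -1568, -2464]
  [-35, -22, 50, -37, -6, -34] -> [50, -6, -22, -34, -35, -37] -> [-350, 42, 154, 238, 245, 259] -> [350, -42, -154, -238, -245, -259] -> [350, -42, -154] -> [-154, -42, 350] -> [1232, 336, -2800]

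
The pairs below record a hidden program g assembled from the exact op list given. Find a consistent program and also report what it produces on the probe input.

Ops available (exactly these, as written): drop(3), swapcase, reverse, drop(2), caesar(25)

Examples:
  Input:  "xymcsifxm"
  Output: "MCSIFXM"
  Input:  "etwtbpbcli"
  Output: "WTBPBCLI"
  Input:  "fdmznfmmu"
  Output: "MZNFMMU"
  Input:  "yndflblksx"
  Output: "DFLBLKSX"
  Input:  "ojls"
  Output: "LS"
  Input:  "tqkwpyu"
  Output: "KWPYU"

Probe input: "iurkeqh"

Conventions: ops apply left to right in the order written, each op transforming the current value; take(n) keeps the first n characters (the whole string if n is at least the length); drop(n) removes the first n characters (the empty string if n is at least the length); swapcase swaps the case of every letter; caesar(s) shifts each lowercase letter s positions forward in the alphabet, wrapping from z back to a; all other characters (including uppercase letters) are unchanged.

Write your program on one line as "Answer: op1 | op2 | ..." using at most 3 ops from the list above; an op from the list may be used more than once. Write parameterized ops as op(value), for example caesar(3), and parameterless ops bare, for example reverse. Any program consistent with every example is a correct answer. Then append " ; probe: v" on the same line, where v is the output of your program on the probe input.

swapcase | drop(2) ; probe: "RKEQH"

Check, running the answer program on each example:
  "xymcsifxm" -> "XYMCSIFXM" -> "MCSIFXM"
  "etwtbpbcli" -> "ETWTBPBCLI" -> "WTBPBCLI"
  "fdmznfmmu" -> "FDMZNFMMU" -> "MZNFMMU"
  "yndflblksx" -> "YNDFLBLKSX" -> "DFLBLKSX"
  "ojls" -> "OJLS" -> "LS"
  "tqkwpyu" -> "TQKWPYU" -> "KWPYU"
  probe: "iurkeqh" -> "IURKEQH" -> "RKEQH"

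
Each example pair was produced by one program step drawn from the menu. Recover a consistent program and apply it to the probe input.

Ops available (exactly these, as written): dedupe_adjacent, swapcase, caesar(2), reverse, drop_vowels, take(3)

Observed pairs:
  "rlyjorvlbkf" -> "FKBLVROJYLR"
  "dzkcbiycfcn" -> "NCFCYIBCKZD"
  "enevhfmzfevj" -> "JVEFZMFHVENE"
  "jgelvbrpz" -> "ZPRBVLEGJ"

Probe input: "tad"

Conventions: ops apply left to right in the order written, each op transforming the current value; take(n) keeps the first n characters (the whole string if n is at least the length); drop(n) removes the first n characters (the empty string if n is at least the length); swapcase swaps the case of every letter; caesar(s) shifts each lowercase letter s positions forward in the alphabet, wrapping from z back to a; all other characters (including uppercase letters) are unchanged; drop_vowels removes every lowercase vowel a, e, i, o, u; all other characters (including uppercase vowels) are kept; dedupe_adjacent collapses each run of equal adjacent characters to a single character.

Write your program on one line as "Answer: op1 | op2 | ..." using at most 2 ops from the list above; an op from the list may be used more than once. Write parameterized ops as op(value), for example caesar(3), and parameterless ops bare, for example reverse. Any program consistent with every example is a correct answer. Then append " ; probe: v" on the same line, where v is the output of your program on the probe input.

reverse | swapcase ; probe: "DAT"

Check, running the answer program on each example:
  "rlyjorvlbkf" -> "fkblvrojylr" -> "FKBLVROJYLR"
  "dzkcbiycfcn" -> "ncfcyibckzd" -> "NCFCYIBCKZD"
  "enevhfmzfevj" -> "jvefzmfhvene" -> "JVEFZMFHVENE"
  "jgelvbrpz" -> "zprbvlegj" -> "ZPRBVLEGJ"
  probe: "tad" -> "dat" -> "DAT"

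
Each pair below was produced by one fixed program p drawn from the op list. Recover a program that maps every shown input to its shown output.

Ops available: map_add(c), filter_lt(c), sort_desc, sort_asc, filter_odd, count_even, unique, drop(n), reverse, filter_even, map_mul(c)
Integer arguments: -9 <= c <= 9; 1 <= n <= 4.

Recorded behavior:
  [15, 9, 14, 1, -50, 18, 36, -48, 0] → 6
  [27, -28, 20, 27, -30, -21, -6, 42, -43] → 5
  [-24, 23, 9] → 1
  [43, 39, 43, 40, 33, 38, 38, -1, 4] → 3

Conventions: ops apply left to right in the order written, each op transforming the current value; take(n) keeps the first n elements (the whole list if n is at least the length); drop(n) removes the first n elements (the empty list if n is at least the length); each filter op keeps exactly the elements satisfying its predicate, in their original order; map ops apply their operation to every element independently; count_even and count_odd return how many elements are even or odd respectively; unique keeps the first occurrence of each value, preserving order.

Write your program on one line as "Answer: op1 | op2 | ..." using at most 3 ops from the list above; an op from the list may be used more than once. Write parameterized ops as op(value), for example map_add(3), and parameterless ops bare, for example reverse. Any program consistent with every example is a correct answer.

unique | count_even

Check, running the answer program on each example:
  [15, 9, 14, 1, -50, 18, 36, -48, 0] -> [15, 9, 14, 1, -50, 18, 36, -48, 0] -> 6
  [27, -28, 20, 27, -30, -21, -6, 42, -43] -> [27, -28, 20, -30, -21, -6, 42, -43] -> 5
  [-24, 23, 9] -> [-24, 23, 9] -> 1
  [43, 39, 43, 40, 33, 38, 38, -1, 4] -> [43, 39, 40, 33, 38, -1, 4] -> 3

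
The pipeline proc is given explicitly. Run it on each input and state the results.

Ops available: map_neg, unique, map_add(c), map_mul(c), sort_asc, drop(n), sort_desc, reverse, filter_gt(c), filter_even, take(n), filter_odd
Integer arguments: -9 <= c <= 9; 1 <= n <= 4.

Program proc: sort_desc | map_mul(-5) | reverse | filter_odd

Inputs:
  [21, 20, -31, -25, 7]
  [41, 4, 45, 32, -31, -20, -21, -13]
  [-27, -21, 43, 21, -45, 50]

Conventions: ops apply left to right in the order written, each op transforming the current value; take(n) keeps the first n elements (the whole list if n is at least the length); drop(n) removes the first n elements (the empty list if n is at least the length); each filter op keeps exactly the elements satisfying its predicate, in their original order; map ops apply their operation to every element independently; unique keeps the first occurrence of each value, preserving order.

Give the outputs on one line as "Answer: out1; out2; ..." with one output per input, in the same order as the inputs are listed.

[155, 125, -35, -105]; [155, 105, 65, -205, -225]; [225, 135, 105, -105, -215]

Execution, op by op:
  [21, 20, -31, -25, 7] -> [21, 20, 7, -25, -31] -> [-105, -100, -35, 125, 155] -> [155, 125, -35, -100, -105] -> [155, 125, -35, -105]
  [41, 4, 45, 32, -31, -20, -21, -13] -> [45, 41, 32, 4, -13, -20, -21, -31] -> [-225, -205, -160, -20, 65, 100, 105, 155] -> [155, 105, 100, 65, -20, -160, -205, -225] -> [155, 105, 65, -205, -225]
  [-27, -21, 43, 21, -45, 50] -> [50, 43, 21, -21, -27, -45] -> [-250, -215, -105, 105, 135, 225] -> [225, 135, 105, -105, -215, -250] -> [225, 135, 105, -105, -215]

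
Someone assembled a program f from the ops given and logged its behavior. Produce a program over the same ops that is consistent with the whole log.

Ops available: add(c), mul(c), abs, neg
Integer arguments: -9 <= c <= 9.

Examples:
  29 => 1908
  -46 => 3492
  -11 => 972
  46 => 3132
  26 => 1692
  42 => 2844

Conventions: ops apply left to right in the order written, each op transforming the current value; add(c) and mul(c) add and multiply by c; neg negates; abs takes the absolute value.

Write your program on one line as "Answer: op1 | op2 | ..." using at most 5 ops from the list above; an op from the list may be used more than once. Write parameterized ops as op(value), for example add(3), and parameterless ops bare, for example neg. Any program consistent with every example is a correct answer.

mul(2) | add(-5) | mul(9) | mul(-4) | abs

Check, running the answer program on each example:
  29 -> 58 -> 53 -> 477 -> -1908 -> 1908
  -46 -> -92 -> -97 -> -873 -> 3492 -> 3492
  -11 -> -22 -> -27 -> -243 -> 972 -> 972
  46 -> 92 -> 87 -> 783 -> -3132 -> 3132
  26 -> 52 -> 47 -> 423 -> -1692 -> 1692
  42 -> 84 -> 79 -> 711 -> -2844 -> 2844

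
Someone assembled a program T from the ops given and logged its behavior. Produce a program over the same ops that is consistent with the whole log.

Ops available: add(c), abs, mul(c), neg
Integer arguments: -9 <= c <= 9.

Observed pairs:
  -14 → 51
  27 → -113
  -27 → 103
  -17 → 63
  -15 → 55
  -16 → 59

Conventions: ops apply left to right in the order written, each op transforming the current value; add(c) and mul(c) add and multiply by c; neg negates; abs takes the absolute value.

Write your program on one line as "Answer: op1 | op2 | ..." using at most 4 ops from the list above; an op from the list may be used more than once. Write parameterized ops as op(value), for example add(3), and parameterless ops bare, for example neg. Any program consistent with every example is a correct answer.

mul(-4) | neg | add(5) | neg

Check, running the answer program on each example:
  -14 -> 56 -> -56 -> -51 -> 51
  27 -> -108 -> 108 -> 113 -> -113
  -27 -> 108 -> -108 -> -103 -> 103
  -17 -> 68 -> -68 -> -63 -> 63
  -15 -> 60 -> -60 -> -55 -> 55
  -16 -> 64 -> -64 -> -59 -> 59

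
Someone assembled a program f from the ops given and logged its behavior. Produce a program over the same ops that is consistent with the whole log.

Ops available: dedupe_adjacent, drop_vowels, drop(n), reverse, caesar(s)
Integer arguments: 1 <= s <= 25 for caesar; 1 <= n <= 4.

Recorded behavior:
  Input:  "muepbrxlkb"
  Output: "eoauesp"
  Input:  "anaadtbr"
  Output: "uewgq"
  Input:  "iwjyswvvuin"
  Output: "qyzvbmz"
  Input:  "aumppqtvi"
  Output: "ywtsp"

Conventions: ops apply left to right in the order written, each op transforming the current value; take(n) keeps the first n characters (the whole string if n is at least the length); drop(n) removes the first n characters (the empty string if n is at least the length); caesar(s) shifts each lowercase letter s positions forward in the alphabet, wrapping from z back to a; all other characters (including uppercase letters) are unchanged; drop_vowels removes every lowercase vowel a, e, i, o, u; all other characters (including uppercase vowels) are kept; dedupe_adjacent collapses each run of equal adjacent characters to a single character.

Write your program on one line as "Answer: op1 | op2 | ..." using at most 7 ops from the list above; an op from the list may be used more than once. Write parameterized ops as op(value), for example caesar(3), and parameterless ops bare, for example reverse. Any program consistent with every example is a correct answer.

reverse | drop_vowels | dedupe_adjacent | caesar(20) | drop_vowels | caesar(9)

Check, running the answer program on each example:
  "muepbrxlkb" -> "bklxrbpeum" -> "bklxrbpm" -> "bklxrbpm" -> "vefrlvjg" -> "vfrlvjg" -> "eoauesp"
  "anaadtbr" -> "rbtdaana" -> "rbtdn" -> "rbtdn" -> "lvnxh" -> "lvnxh" -> "uewgq"
  "iwjyswvvuin" -> "niuvvwsyjwi" -> "nvvwsyjw" -> "nvwsyjw" -> "hpqmsdq" -> "hpqmsdq" -> "qyzvbmz"
  "aumppqtvi" -> "ivtqppmua" -> "vtqppm" -> "vtqpm" -> "pnkjg" -> "pnkjg" -> "ywtsp"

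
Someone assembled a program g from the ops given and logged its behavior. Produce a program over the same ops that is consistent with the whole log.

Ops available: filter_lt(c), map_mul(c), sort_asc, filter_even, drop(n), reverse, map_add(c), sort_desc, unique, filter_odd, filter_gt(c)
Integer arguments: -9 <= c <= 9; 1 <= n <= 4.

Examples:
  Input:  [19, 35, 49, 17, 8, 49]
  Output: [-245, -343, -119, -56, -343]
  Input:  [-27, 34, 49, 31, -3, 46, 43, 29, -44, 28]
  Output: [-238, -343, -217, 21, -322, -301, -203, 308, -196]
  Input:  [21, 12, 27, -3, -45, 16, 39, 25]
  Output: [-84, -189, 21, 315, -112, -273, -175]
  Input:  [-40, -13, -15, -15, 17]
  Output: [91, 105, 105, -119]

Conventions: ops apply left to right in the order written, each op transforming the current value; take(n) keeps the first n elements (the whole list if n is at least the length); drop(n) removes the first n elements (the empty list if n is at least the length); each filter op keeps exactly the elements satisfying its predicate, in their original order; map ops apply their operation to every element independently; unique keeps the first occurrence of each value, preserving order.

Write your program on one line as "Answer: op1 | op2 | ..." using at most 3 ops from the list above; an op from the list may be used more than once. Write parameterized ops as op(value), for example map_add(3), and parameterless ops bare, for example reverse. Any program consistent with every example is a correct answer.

map_mul(-7) | drop(1)

Check, running the answer program on each example:
  [19, 35, 49, 17, 8, 49] -> [-133, -245, -343, -119, -56, -343] -> [-245, -343, -119, -56, -343]
  [-27, 34, 49, 31, -3, 46, 43, 29, -44, 28] -> [189, -238, -343, -217, 21, -322, -301, -203, 308, -196] -> [-238, -343, -217, 21, -322, -301, -203, 308, -196]
  [21, 12, 27, -3, -45, 16, 39, 25] -> [-147, -84, -189, 21, 315, -112, -273, -175] -> [-84, -189, 21, 315, -112, -273, -175]
  [-40, -13, -15, -15, 17] -> [280, 91, 105, 105, -119] -> [91, 105, 105, -119]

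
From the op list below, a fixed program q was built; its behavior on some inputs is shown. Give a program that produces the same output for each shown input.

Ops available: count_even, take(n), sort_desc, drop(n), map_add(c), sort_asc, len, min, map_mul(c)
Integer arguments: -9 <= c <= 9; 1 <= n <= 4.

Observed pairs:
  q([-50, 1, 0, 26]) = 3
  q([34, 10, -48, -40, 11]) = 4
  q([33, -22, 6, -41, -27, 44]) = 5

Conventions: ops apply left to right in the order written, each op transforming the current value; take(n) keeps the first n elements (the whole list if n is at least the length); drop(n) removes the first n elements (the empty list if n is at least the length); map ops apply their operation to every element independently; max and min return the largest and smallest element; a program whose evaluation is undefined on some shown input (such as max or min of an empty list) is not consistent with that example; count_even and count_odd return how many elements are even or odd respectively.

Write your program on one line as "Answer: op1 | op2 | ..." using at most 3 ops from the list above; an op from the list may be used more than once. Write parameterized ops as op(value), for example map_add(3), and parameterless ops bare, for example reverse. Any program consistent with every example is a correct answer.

drop(1) | len

Check, running the answer program on each example:
  [-50, 1, 0, 26] -> [1, 0, 26] -> 3
  [34, 10, -48, -40, 11] -> [10, -48, -40, 11] -> 4
  [33, -22, 6, -41, -27, 44] -> [-22, 6, -41, -27, 44] -> 5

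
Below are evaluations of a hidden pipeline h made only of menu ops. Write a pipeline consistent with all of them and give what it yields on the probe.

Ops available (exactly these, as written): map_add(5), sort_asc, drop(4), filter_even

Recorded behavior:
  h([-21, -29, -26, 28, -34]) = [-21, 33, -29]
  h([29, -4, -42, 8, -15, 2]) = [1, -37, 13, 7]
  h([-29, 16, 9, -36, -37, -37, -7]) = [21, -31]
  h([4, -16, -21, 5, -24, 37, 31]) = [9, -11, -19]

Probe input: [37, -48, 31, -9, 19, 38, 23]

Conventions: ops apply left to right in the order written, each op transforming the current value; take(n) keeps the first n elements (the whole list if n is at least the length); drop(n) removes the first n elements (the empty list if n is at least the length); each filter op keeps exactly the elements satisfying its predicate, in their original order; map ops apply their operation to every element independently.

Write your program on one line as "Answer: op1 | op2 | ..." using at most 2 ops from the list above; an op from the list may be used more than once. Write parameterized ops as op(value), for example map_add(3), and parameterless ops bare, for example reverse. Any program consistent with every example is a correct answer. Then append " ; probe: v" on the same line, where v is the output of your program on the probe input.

filter_even | map_add(5) ; probe: [-43, 43]

Check, running the answer program on each example:
  [-21, -29, -26, 28, -34] -> [-26, 28, -34] -> [-21, 33, -29]
  [29, -4, -42, 8, -15, 2] -> [-4, -42, 8, 2] -> [1, -37, 13, 7]
  [-29, 16, 9, -36, -37, -37, -7] -> [16, -36] -> [21, -31]
  [4, -16, -21, 5, -24, 37, 31] -> [4, -16, -24] -> [9, -11, -19]
  probe: [37, -48, 31, -9, 19, 38, 23] -> [-48, 38] -> [-43, 43]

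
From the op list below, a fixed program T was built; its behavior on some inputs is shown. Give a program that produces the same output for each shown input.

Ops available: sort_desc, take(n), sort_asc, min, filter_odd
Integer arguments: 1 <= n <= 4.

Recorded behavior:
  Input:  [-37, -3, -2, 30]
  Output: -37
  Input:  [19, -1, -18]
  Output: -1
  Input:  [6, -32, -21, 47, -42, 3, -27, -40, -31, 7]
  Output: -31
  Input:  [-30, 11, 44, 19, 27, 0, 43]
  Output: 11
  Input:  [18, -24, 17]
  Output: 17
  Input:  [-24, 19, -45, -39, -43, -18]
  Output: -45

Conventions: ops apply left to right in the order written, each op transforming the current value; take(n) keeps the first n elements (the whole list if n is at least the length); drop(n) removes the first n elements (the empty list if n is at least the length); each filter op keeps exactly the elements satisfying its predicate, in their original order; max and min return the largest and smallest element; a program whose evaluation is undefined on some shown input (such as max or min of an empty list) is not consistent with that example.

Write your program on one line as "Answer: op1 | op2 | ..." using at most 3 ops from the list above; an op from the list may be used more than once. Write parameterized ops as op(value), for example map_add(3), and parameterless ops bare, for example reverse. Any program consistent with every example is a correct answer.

filter_odd | sort_asc | min

Check, running the answer program on each example:
  [-37, -3, -2, 30] -> [-37, -3] -> [-37, -3] -> -37
  [19, -1, -18] -> [19, -1] -> [-1, 19] -> -1
  [6, -32, -21, 47, -42, 3, -27, -40, -31, 7] -> [-21, 47, 3, -27, -31, 7] -> [-31, -27, -21, 3, 7, 47] -> -31
  [-30, 11, 44, 19, 27, 0, 43] -> [11, 19, 27, 43] -> [11, 19, 27, 43] -> 11
  [18, -24, 17] -> [17] -> [17] -> 17
  [-24, 19, -45, -39, -43, -18] -> [19, -45, -39, -43] -> [-45, -43, -39, 19] -> -45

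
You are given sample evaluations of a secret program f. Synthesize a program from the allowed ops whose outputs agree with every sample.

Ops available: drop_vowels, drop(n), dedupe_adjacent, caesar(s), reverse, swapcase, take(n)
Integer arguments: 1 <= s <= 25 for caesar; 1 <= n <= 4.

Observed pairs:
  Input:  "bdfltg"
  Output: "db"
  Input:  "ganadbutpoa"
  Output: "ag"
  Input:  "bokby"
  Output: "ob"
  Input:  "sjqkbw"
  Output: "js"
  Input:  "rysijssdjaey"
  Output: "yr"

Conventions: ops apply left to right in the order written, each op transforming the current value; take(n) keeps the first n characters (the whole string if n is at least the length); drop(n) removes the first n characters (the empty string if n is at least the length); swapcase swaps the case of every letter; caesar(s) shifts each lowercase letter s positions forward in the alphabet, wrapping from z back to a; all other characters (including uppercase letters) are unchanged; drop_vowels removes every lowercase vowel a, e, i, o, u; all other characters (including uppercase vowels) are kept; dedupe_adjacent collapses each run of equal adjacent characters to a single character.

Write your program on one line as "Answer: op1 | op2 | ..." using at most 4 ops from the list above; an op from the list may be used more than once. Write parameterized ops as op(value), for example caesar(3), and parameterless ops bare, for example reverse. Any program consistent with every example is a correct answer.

dedupe_adjacent | take(2) | reverse

Check, running the answer program on each example:
  "bdfltg" -> "bdfltg" -> "bd" -> "db"
  "ganadbutpoa" -> "ganadbutpoa" -> "ga" -> "ag"
  "bokby" -> "bokby" -> "bo" -> "ob"
  "sjqkbw" -> "sjqkbw" -> "sj" -> "js"
  "rysijssdjaey" -> "rysijsdjaey" -> "ry" -> "yr"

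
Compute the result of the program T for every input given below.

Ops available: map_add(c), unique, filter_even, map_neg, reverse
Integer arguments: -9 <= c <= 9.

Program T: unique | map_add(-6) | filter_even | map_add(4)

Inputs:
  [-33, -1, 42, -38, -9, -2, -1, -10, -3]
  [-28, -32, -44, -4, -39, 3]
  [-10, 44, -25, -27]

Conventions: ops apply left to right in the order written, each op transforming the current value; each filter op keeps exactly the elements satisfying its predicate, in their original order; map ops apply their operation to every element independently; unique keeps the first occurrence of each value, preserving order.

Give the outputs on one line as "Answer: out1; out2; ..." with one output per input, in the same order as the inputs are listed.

Execution, op by op:
  [-33, -1, 42, -38, -9, -2, -1, -10, -3] -> [-33, -1, 42, -38, -9, -2, -10, -3] -> [-39, -7, 36, -44, -15, -8, -16, -9] -> [36, -44, -8, -16] -> [40, -40, -4, -12]
  [-28, -32, -44, -4, -39, 3] -> [-28, -32, -44, -4, -39, 3] -> [-34, -38, -50, -10, -45, -3] -> [-34, -38, -50, -10] -> [-30, -34, -46, -6]
  [-10, 44, -25, -27] -> [-10, 44, -25, -27] -> [-16, 38, -31, -33] -> [-16, 38] -> [-12, 42]

[40, -40, -4, -12]; [-30, -34, -46, -6]; [-12, 42]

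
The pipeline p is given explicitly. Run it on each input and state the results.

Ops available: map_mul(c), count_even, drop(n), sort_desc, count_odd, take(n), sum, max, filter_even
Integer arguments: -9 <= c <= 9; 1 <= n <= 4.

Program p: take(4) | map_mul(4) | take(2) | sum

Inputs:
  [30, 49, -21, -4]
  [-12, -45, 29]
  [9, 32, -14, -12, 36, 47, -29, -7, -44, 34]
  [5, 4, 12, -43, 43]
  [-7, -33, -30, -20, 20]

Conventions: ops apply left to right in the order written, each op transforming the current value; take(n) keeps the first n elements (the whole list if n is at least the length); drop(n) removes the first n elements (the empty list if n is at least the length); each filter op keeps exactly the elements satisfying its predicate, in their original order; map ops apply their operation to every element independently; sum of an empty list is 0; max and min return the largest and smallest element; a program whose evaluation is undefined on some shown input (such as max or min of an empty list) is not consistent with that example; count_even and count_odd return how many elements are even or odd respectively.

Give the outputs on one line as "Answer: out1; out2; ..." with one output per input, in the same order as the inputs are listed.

316; -228; 164; 36; -160

Execution, op by op:
  [30, 49, -21, -4] -> [30, 49, -21, -4] -> [120, 196, -84, -16] -> [120, 196] -> 316
  [-12, -45, 29] -> [-12, -45, 29] -> [-48, -180, 116] -> [-48, -180] -> -228
  [9, 32, -14, -12, 36, 47, -29, -7, -44, 34] -> [9, 32, -14, -12] -> [36, 128, -56, -48] -> [36, 128] -> 164
  [5, 4, 12, -43, 43] -> [5, 4, 12, -43] -> [20, 16, 48, -172] -> [20, 16] -> 36
  [-7, -33, -30, -20, 20] -> [-7, -33, -30, -20] -> [-28, -132, -120, -80] -> [-28, -132] -> -160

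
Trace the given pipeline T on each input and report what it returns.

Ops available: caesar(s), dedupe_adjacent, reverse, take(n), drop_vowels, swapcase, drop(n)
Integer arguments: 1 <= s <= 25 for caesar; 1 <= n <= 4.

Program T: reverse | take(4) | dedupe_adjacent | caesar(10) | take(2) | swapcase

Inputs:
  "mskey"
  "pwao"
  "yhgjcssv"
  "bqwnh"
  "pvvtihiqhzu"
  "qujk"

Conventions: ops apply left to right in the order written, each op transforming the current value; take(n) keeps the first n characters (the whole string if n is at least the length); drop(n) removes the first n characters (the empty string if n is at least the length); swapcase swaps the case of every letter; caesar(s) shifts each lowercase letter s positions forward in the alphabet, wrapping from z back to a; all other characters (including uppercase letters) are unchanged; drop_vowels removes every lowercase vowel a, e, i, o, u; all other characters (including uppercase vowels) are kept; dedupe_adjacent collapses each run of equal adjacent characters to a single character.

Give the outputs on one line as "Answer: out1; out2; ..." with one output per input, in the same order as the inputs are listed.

"IO"; "YK"; "FC"; "RX"; "EJ"; "UT"

Execution, op by op:
  "mskey" -> "yeksm" -> "yeks" -> "yeks" -> "iouc" -> "io" -> "IO"
  "pwao" -> "oawp" -> "oawp" -> "oawp" -> "ykgz" -> "yk" -> "YK"
  "yhgjcssv" -> "vsscjghy" -> "vssc" -> "vsc" -> "fcm" -> "fc" -> "FC"
  "bqwnh" -> "hnwqb" -> "hnwq" -> "hnwq" -> "rxga" -> "rx" -> "RX"
  "pvvtihiqhzu" -> "uzhqihitvvp" -> "uzhq" -> "uzhq" -> "ejra" -> "ej" -> "EJ"
  "qujk" -> "kjuq" -> "kjuq" -> "kjuq" -> "utea" -> "ut" -> "UT"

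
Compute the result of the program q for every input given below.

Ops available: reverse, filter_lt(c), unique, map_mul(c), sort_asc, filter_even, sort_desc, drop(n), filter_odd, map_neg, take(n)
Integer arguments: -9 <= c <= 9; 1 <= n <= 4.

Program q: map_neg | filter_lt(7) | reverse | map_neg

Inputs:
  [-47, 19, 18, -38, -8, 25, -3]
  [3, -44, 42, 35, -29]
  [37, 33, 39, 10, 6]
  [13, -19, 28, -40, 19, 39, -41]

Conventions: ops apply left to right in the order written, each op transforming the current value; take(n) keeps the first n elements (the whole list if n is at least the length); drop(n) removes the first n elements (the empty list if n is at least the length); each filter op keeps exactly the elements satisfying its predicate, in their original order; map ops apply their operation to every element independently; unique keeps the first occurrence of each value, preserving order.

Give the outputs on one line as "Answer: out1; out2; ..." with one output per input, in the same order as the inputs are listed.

Execution, op by op:
  [-47, 19, 18, -38, -8, 25, -3] -> [47, -19, -18, 38, 8, -25, 3] -> [-19, -18, -25, 3] -> [3, -25, -18, -19] -> [-3, 25, 18, 19]
  [3, -44, 42, 35, -29] -> [-3, 44, -42, -35, 29] -> [-3, -42, -35] -> [-35, -42, -3] -> [35, 42, 3]
  [37, 33, 39, 10, 6] -> [-37, -33, -39, -10, -6] -> [-37, -33, -39, -10, -6] -> [-6, -10, -39, -33, -37] -> [6, 10, 39, 33, 37]
  [13, -19, 28, -40, 19, 39, -41] -> [-13, 19, -28, 40, -19, -39, 41] -> [-13, -28, -19, -39] -> [-39, -19, -28, -13] -> [39, 19, 28, 13]

[-3, 25, 18, 19]; [35, 42, 3]; [6, 10, 39, 33, 37]; [39, 19, 28, 13]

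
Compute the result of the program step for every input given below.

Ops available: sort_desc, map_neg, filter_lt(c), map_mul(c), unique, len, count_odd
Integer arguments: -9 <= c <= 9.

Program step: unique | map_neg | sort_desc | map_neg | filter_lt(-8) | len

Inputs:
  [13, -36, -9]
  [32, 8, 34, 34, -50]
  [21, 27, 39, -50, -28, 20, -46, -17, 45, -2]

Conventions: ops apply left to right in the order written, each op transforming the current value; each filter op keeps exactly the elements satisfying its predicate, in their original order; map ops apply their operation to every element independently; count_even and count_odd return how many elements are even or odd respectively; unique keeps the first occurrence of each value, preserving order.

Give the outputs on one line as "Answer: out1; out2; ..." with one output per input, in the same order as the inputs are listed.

Execution, op by op:
  [13, -36, -9] -> [13, -36, -9] -> [-13, 36, 9] -> [36, 9, -13] -> [-36, -9, 13] -> [-36, -9] -> 2
  [32, 8, 34, 34, -50] -> [32, 8, 34, -50] -> [-32, -8, -34, 50] -> [50, -8, -32, -34] -> [-50, 8, 32, 34] -> [-50] -> 1
  [21, 27, 39, -50, -28, 20, -46, -17, 45, -2] -> [21, 27, 39, -50, -28, 20, -46, -17, 45, -2] -> [-21, -27, -39, 50, 28, -20, 46, 17, -45, 2] -> [50, 46, 28, 17, 2, -20, -21, -27, -39, -45] -> [-50, -46, -28, -17, -2, 20, 21, 27, 39, 45] -> [-50, -46, -28, -17] -> 4

2; 1; 4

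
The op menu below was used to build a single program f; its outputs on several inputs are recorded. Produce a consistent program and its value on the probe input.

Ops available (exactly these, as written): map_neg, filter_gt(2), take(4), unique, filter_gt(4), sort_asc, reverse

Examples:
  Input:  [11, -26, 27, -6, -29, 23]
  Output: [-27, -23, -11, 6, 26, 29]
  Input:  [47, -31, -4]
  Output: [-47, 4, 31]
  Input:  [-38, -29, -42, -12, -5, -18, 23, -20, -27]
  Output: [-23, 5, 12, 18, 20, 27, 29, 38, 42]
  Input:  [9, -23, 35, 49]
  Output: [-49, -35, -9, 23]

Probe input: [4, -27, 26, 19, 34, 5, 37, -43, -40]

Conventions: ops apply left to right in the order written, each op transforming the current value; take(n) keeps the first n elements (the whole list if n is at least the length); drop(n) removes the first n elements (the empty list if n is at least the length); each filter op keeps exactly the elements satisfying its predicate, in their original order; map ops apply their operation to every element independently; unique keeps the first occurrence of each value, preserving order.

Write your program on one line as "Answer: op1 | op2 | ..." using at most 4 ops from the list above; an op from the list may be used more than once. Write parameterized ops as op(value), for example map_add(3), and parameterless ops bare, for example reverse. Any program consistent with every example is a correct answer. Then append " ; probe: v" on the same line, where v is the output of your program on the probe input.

reverse | map_neg | sort_asc ; probe: [-37, -34, -26, -19, -5, -4, 27, 40, 43]

Check, running the answer program on each example:
  [11, -26, 27, -6, -29, 23] -> [23, -29, -6, 27, -26, 11] -> [-23, 29, 6, -27, 26, -11] -> [-27, -23, -11, 6, 26, 29]
  [47, -31, -4] -> [-4, -31, 47] -> [4, 31, -47] -> [-47, 4, 31]
  [-38, -29, -42, -12, -5, -18, 23, -20, -27] -> [-27, -20, 23, -18, -5, -12, -42, -29, -38] -> [27, 20, -23, 18, 5, 12, 42, 29, 38] -> [-23, 5, 12, 18, 20, 27, 29, 38, 42]
  [9, -23, 35, 49] -> [49, 35, -23, 9] -> [-49, -35, 23, -9] -> [-49, -35, -9, 23]
  probe: [4, -27, 26, 19, 34, 5, 37, -43, -40] -> [-40, -43, 37, 5, 34, 19, 26, -27, 4] -> [40, 43, -37, -5, -34, -19, -26, 27, -4] -> [-37, -34, -26, -19, -5, -4, 27, 40, 43]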